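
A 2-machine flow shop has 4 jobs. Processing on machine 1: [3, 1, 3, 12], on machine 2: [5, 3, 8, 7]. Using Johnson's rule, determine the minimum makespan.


Apply Johnson's rule:
  Group 1 (a <= b): [(2, 1, 3), (1, 3, 5), (3, 3, 8)]
  Group 2 (a > b): [(4, 12, 7)]
Optimal job order: [2, 1, 3, 4]
Schedule:
  Job 2: M1 done at 1, M2 done at 4
  Job 1: M1 done at 4, M2 done at 9
  Job 3: M1 done at 7, M2 done at 17
  Job 4: M1 done at 19, M2 done at 26
Makespan = 26

26


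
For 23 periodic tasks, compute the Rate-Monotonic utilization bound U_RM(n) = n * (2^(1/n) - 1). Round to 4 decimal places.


Compute 2^(1/23) = 1.0305955448
Subtract 1: 1.0305955448 - 1 = 0.0305955448
Multiply by n: 23 * 0.0305955448 = 0.7036975304
Round to 4 dp: 0.7037

0.7037


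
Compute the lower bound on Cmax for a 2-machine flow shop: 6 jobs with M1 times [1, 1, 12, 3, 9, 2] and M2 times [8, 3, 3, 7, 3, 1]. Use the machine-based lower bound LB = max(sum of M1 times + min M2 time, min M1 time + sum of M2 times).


LB1 = sum(M1 times) + min(M2 times) = 28 + 1 = 29
LB2 = min(M1 times) + sum(M2 times) = 1 + 25 = 26
Lower bound = max(LB1, LB2) = max(29, 26) = 29

29


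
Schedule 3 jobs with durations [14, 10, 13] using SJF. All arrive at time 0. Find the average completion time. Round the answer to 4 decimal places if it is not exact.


SJF order (ascending): [10, 13, 14]
Completion times:
  Job 1: burst=10, C=10
  Job 2: burst=13, C=23
  Job 3: burst=14, C=37
Average completion = 70/3 = 23.3333

23.3333


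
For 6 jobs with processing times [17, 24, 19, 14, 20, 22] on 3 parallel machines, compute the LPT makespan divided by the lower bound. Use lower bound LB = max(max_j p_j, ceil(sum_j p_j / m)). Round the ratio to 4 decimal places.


LPT order: [24, 22, 20, 19, 17, 14]
Machine loads after assignment: [38, 39, 39]
LPT makespan = 39
Lower bound = max(max_job, ceil(total/3)) = max(24, 39) = 39
Ratio = 39 / 39 = 1.0

1.0


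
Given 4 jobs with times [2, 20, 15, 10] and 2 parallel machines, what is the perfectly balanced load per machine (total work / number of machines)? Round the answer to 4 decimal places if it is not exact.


Total processing time = 2 + 20 + 15 + 10 = 47
Number of machines = 2
Ideal balanced load = 47 / 2 = 23.5

23.5


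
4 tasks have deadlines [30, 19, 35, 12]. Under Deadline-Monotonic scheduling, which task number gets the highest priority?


Sort tasks by relative deadline (ascending):
  Task 4: deadline = 12
  Task 2: deadline = 19
  Task 1: deadline = 30
  Task 3: deadline = 35
Priority order (highest first): [4, 2, 1, 3]
Highest priority task = 4

4


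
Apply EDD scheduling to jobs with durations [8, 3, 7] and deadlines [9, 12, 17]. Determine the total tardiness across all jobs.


Sort by due date (EDD order): [(8, 9), (3, 12), (7, 17)]
Compute completion times and tardiness:
  Job 1: p=8, d=9, C=8, tardiness=max(0,8-9)=0
  Job 2: p=3, d=12, C=11, tardiness=max(0,11-12)=0
  Job 3: p=7, d=17, C=18, tardiness=max(0,18-17)=1
Total tardiness = 1

1


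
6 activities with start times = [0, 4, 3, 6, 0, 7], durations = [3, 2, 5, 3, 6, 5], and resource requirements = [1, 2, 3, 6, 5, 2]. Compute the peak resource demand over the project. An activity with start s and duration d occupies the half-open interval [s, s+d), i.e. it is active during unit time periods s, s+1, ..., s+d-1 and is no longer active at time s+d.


Each activity i is active on [start_i, start_i + duration_i).
Compute total resource usage per time slot:
  t=0: active resources = [1, 5], total = 6
  t=1: active resources = [1, 5], total = 6
  t=2: active resources = [1, 5], total = 6
  t=3: active resources = [3, 5], total = 8
  t=4: active resources = [2, 3, 5], total = 10
  t=5: active resources = [2, 3, 5], total = 10
  t=6: active resources = [3, 6], total = 9
  t=7: active resources = [3, 6, 2], total = 11
  t=8: active resources = [6, 2], total = 8
  t=9: active resources = [2], total = 2
  t=10: active resources = [2], total = 2
  t=11: active resources = [2], total = 2
Peak resource demand = 11

11


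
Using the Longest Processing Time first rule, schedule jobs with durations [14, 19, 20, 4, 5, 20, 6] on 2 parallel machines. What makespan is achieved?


Sort jobs in decreasing order (LPT): [20, 20, 19, 14, 6, 5, 4]
Assign each job to the least loaded machine:
  Machine 1: jobs [20, 19, 5], load = 44
  Machine 2: jobs [20, 14, 6, 4], load = 44
Makespan = max load = 44

44


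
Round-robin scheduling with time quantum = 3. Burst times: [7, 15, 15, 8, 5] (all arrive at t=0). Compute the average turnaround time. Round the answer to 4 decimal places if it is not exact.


Time quantum = 3
Execution trace:
  J1 runs 3 units, time = 3
  J2 runs 3 units, time = 6
  J3 runs 3 units, time = 9
  J4 runs 3 units, time = 12
  J5 runs 3 units, time = 15
  J1 runs 3 units, time = 18
  J2 runs 3 units, time = 21
  J3 runs 3 units, time = 24
  J4 runs 3 units, time = 27
  J5 runs 2 units, time = 29
  J1 runs 1 units, time = 30
  J2 runs 3 units, time = 33
  J3 runs 3 units, time = 36
  J4 runs 2 units, time = 38
  J2 runs 3 units, time = 41
  J3 runs 3 units, time = 44
  J2 runs 3 units, time = 47
  J3 runs 3 units, time = 50
Finish times: [30, 47, 50, 38, 29]
Average turnaround = 194/5 = 38.8

38.8


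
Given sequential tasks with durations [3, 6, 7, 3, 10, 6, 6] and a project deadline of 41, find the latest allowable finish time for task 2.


LF(activity 2) = deadline - sum of successor durations
Successors: activities 3 through 7 with durations [7, 3, 10, 6, 6]
Sum of successor durations = 32
LF = 41 - 32 = 9

9


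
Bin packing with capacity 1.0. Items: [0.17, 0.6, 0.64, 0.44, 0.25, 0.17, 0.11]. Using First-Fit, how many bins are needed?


Place items sequentially using First-Fit:
  Item 0.17 -> new Bin 1
  Item 0.6 -> Bin 1 (now 0.77)
  Item 0.64 -> new Bin 2
  Item 0.44 -> new Bin 3
  Item 0.25 -> Bin 2 (now 0.89)
  Item 0.17 -> Bin 1 (now 0.94)
  Item 0.11 -> Bin 2 (now 1.0)
Total bins used = 3

3


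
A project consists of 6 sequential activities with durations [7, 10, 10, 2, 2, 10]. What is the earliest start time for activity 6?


Activity 6 starts after activities 1 through 5 complete.
Predecessor durations: [7, 10, 10, 2, 2]
ES = 7 + 10 + 10 + 2 + 2 = 31

31


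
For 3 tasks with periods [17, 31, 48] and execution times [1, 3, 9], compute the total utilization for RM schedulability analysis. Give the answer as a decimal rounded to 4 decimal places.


Compute individual utilizations (exact fractions):
  Task 1: C/T = 1/17 (approx. 0.0588)
  Task 2: C/T = 3/31 (approx. 0.0968)
  Task 3: C/T = 9/48 = 3/16 (approx. 0.1875)
Total utilization U = 1/17 + 3/31 + 3/16 = 2893/8432
Rounded to 4 decimal places: U = 0.3431
RM (Liu & Layland) bound for 3 tasks = 0.779763; compare with U = 2893/8432 (approx. 0.343098)
U <= bound, so schedulable by RM sufficient condition.

0.3431


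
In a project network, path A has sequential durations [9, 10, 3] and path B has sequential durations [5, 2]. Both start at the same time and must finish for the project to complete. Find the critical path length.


Path A total = 9 + 10 + 3 = 22
Path B total = 5 + 2 = 7
Critical path = longest path = max(22, 7) = 22

22


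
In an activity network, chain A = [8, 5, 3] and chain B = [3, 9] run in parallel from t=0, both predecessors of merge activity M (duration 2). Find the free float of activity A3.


ES(A3) = sum of predecessors on chain A = 13
EF(A3) = ES + duration = 13 + 3 = 16
Successor of A3 is M. ES(M) = max(sum(A), sum(B)) = max(16, 12) = 16
Free float = ES(successor) - EF(current) = 16 - 16 = 0

0


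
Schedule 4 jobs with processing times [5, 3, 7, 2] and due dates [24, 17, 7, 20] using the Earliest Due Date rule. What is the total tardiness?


Sort by due date (EDD order): [(7, 7), (3, 17), (2, 20), (5, 24)]
Compute completion times and tardiness:
  Job 1: p=7, d=7, C=7, tardiness=max(0,7-7)=0
  Job 2: p=3, d=17, C=10, tardiness=max(0,10-17)=0
  Job 3: p=2, d=20, C=12, tardiness=max(0,12-20)=0
  Job 4: p=5, d=24, C=17, tardiness=max(0,17-24)=0
Total tardiness = 0

0


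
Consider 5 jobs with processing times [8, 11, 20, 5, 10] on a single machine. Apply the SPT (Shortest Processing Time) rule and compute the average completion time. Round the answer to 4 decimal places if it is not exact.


Sort jobs by processing time (SPT order): [5, 8, 10, 11, 20]
Compute completion times sequentially:
  Job 1: processing = 5, completes at 5
  Job 2: processing = 8, completes at 13
  Job 3: processing = 10, completes at 23
  Job 4: processing = 11, completes at 34
  Job 5: processing = 20, completes at 54
Sum of completion times = 129
Average completion time = 129/5 = 25.8

25.8


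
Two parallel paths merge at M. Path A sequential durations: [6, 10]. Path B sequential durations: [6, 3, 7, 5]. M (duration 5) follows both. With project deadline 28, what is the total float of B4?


Forward pass: ES(B4) = sum of predecessors on chain B = 16
EF = ES + duration = 16 + 5 = 21
Backward pass: LF(M) = deadline = 28; LS(M) = 28 - 5 = 23
LF(B4) = LS(M) - sum(successors on chain B) = 23 - 0 = 23
LS = LF - duration = 23 - 5 = 18
Total float = LS - ES = 18 - 16 = 2

2


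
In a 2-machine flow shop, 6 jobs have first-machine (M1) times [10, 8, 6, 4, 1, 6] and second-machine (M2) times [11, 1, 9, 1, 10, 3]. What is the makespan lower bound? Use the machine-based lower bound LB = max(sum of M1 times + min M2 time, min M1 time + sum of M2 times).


LB1 = sum(M1 times) + min(M2 times) = 35 + 1 = 36
LB2 = min(M1 times) + sum(M2 times) = 1 + 35 = 36
Lower bound = max(LB1, LB2) = max(36, 36) = 36

36


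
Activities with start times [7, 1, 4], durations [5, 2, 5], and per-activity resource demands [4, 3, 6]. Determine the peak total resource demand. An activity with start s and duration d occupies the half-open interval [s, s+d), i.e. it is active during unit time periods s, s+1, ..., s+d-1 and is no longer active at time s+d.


Each activity i is active on [start_i, start_i + duration_i).
Compute total resource usage per time slot:
  t=0: active resources = [], total = 0
  t=1: active resources = [3], total = 3
  t=2: active resources = [3], total = 3
  t=3: active resources = [], total = 0
  t=4: active resources = [6], total = 6
  t=5: active resources = [6], total = 6
  t=6: active resources = [6], total = 6
  t=7: active resources = [4, 6], total = 10
  t=8: active resources = [4, 6], total = 10
  t=9: active resources = [4], total = 4
  t=10: active resources = [4], total = 4
  t=11: active resources = [4], total = 4
Peak resource demand = 10

10


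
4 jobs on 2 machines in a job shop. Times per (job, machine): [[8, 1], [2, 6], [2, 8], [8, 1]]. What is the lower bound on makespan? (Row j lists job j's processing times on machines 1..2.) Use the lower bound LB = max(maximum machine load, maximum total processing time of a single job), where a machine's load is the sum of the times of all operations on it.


Machine loads:
  Machine 1: 8 + 2 + 2 + 8 = 20
  Machine 2: 1 + 6 + 8 + 1 = 16
Max machine load = 20
Job totals:
  Job 1: 9
  Job 2: 8
  Job 3: 10
  Job 4: 9
Max job total = 10
Lower bound = max(20, 10) = 20

20


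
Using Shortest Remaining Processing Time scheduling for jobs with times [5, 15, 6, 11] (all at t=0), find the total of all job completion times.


Since all jobs arrive at t=0, SRPT equals SPT ordering.
SPT order: [5, 6, 11, 15]
Completion times:
  Job 1: p=5, C=5
  Job 2: p=6, C=11
  Job 3: p=11, C=22
  Job 4: p=15, C=37
Total completion time = 5 + 11 + 22 + 37 = 75

75


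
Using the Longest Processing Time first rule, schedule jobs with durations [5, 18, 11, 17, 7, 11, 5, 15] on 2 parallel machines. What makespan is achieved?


Sort jobs in decreasing order (LPT): [18, 17, 15, 11, 11, 7, 5, 5]
Assign each job to the least loaded machine:
  Machine 1: jobs [18, 11, 11, 5], load = 45
  Machine 2: jobs [17, 15, 7, 5], load = 44
Makespan = max load = 45

45


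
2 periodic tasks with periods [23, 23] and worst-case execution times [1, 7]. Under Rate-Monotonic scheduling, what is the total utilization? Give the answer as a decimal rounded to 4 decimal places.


Compute individual utilizations (exact fractions):
  Task 1: C/T = 1/23 (approx. 0.0435)
  Task 2: C/T = 7/23 (approx. 0.3043)
Total utilization U = 1/23 + 7/23 = 8/23
Rounded to 4 decimal places: U = 0.3478
RM (Liu & Layland) bound for 2 tasks = 0.828427; compare with U = 8/23 (approx. 0.347826)
U <= bound, so schedulable by RM sufficient condition.

0.3478


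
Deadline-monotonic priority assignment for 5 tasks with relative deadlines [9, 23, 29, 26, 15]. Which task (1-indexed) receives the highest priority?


Sort tasks by relative deadline (ascending):
  Task 1: deadline = 9
  Task 5: deadline = 15
  Task 2: deadline = 23
  Task 4: deadline = 26
  Task 3: deadline = 29
Priority order (highest first): [1, 5, 2, 4, 3]
Highest priority task = 1

1


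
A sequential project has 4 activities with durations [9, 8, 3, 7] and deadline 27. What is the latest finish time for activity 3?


LF(activity 3) = deadline - sum of successor durations
Successors: activities 4 through 4 with durations [7]
Sum of successor durations = 7
LF = 27 - 7 = 20

20


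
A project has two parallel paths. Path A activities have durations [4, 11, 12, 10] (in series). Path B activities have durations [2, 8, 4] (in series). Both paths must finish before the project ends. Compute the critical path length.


Path A total = 4 + 11 + 12 + 10 = 37
Path B total = 2 + 8 + 4 = 14
Critical path = longest path = max(37, 14) = 37

37


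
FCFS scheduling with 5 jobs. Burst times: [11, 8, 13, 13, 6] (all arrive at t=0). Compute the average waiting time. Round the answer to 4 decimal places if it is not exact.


FCFS order (as given): [11, 8, 13, 13, 6]
Waiting times:
  Job 1: wait = 0
  Job 2: wait = 11
  Job 3: wait = 19
  Job 4: wait = 32
  Job 5: wait = 45
Sum of waiting times = 107
Average waiting time = 107/5 = 21.4

21.4


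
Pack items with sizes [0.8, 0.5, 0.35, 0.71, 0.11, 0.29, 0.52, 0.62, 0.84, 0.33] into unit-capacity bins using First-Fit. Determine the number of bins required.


Place items sequentially using First-Fit:
  Item 0.8 -> new Bin 1
  Item 0.5 -> new Bin 2
  Item 0.35 -> Bin 2 (now 0.85)
  Item 0.71 -> new Bin 3
  Item 0.11 -> Bin 1 (now 0.91)
  Item 0.29 -> Bin 3 (now 1.0)
  Item 0.52 -> new Bin 4
  Item 0.62 -> new Bin 5
  Item 0.84 -> new Bin 6
  Item 0.33 -> Bin 4 (now 0.85)
Total bins used = 6

6


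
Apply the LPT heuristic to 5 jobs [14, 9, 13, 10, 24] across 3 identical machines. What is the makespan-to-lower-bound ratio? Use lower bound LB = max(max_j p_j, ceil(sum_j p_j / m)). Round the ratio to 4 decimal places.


LPT order: [24, 14, 13, 10, 9]
Machine loads after assignment: [24, 23, 23]
LPT makespan = 24
Lower bound = max(max_job, ceil(total/3)) = max(24, 24) = 24
Ratio = 24 / 24 = 1.0

1.0


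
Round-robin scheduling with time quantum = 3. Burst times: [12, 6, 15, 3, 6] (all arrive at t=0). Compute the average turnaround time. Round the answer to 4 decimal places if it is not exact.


Time quantum = 3
Execution trace:
  J1 runs 3 units, time = 3
  J2 runs 3 units, time = 6
  J3 runs 3 units, time = 9
  J4 runs 3 units, time = 12
  J5 runs 3 units, time = 15
  J1 runs 3 units, time = 18
  J2 runs 3 units, time = 21
  J3 runs 3 units, time = 24
  J5 runs 3 units, time = 27
  J1 runs 3 units, time = 30
  J3 runs 3 units, time = 33
  J1 runs 3 units, time = 36
  J3 runs 3 units, time = 39
  J3 runs 3 units, time = 42
Finish times: [36, 21, 42, 12, 27]
Average turnaround = 138/5 = 27.6

27.6


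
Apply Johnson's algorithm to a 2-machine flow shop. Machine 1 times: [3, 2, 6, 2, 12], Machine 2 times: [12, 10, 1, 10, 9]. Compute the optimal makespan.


Apply Johnson's rule:
  Group 1 (a <= b): [(2, 2, 10), (4, 2, 10), (1, 3, 12)]
  Group 2 (a > b): [(5, 12, 9), (3, 6, 1)]
Optimal job order: [2, 4, 1, 5, 3]
Schedule:
  Job 2: M1 done at 2, M2 done at 12
  Job 4: M1 done at 4, M2 done at 22
  Job 1: M1 done at 7, M2 done at 34
  Job 5: M1 done at 19, M2 done at 43
  Job 3: M1 done at 25, M2 done at 44
Makespan = 44

44


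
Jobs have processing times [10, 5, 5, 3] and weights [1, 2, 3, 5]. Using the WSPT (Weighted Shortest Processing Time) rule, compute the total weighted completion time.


Compute p/w ratios and sort ascending (WSPT): [(3, 5), (5, 3), (5, 2), (10, 1)]
Compute weighted completion times:
  Job (p=3,w=5): C=3, w*C=5*3=15
  Job (p=5,w=3): C=8, w*C=3*8=24
  Job (p=5,w=2): C=13, w*C=2*13=26
  Job (p=10,w=1): C=23, w*C=1*23=23
Total weighted completion time = 88

88


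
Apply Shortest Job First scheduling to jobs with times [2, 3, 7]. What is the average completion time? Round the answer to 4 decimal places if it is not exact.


SJF order (ascending): [2, 3, 7]
Completion times:
  Job 1: burst=2, C=2
  Job 2: burst=3, C=5
  Job 3: burst=7, C=12
Average completion = 19/3 = 6.3333

6.3333


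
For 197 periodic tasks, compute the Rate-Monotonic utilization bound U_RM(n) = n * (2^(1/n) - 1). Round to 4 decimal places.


Compute 2^(1/197) = 1.0035247108
Subtract 1: 1.0035247108 - 1 = 0.0035247108
Multiply by n: 197 * 0.0035247108 = 0.6943680276
Round to 4 dp: 0.6944

0.6944


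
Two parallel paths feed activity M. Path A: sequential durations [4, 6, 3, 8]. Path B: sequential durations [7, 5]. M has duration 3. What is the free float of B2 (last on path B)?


ES(B2) = sum of predecessors on chain B = 7
EF(B2) = ES + duration = 7 + 5 = 12
Successor of B2 is M. ES(M) = max(sum(A), sum(B)) = max(21, 12) = 21
Free float = ES(successor) - EF(current) = 21 - 12 = 9

9


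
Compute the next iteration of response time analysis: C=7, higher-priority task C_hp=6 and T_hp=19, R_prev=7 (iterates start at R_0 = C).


R_next = C + ceil(R_prev / T_hp) * C_hp
ceil(7 / 19) = ceil(0.3684) = 1
Interference = 1 * 6 = 6
R_next = 7 + 6 = 13

13


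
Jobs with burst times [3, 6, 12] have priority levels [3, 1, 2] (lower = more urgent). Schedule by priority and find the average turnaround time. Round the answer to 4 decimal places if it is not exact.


Sort by priority (ascending = highest first):
Order: [(1, 6), (2, 12), (3, 3)]
Completion times:
  Priority 1, burst=6, C=6
  Priority 2, burst=12, C=18
  Priority 3, burst=3, C=21
Average turnaround = 45/3 = 15.0

15.0


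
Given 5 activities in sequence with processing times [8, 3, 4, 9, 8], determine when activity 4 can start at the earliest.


Activity 4 starts after activities 1 through 3 complete.
Predecessor durations: [8, 3, 4]
ES = 8 + 3 + 4 = 15

15


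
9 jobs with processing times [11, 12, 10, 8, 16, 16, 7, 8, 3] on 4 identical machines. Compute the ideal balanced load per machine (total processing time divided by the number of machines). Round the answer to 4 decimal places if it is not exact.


Total processing time = 11 + 12 + 10 + 8 + 16 + 16 + 7 + 8 + 3 = 91
Number of machines = 4
Ideal balanced load = 91 / 4 = 22.75

22.75


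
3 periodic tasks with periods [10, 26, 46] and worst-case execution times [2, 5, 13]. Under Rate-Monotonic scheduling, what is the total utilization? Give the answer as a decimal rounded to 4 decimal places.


Compute individual utilizations (exact fractions):
  Task 1: C/T = 2/10 = 1/5 (approx. 0.2)
  Task 2: C/T = 5/26 (approx. 0.1923)
  Task 3: C/T = 13/46 (approx. 0.2826)
Total utilization U = 1/5 + 5/26 + 13/46 = 1009/1495
Rounded to 4 decimal places: U = 0.6749
RM (Liu & Layland) bound for 3 tasks = 0.779763; compare with U = 1009/1495 (approx. 0.674916)
U <= bound, so schedulable by RM sufficient condition.

0.6749


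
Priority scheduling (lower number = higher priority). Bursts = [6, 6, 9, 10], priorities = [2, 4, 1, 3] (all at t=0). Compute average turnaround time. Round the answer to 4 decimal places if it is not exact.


Sort by priority (ascending = highest first):
Order: [(1, 9), (2, 6), (3, 10), (4, 6)]
Completion times:
  Priority 1, burst=9, C=9
  Priority 2, burst=6, C=15
  Priority 3, burst=10, C=25
  Priority 4, burst=6, C=31
Average turnaround = 80/4 = 20.0

20.0


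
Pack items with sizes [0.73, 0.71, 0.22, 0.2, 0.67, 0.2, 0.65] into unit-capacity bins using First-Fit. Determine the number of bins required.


Place items sequentially using First-Fit:
  Item 0.73 -> new Bin 1
  Item 0.71 -> new Bin 2
  Item 0.22 -> Bin 1 (now 0.95)
  Item 0.2 -> Bin 2 (now 0.91)
  Item 0.67 -> new Bin 3
  Item 0.2 -> Bin 3 (now 0.87)
  Item 0.65 -> new Bin 4
Total bins used = 4

4


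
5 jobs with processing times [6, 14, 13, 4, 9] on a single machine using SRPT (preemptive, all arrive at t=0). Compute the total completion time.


Since all jobs arrive at t=0, SRPT equals SPT ordering.
SPT order: [4, 6, 9, 13, 14]
Completion times:
  Job 1: p=4, C=4
  Job 2: p=6, C=10
  Job 3: p=9, C=19
  Job 4: p=13, C=32
  Job 5: p=14, C=46
Total completion time = 4 + 10 + 19 + 32 + 46 = 111

111


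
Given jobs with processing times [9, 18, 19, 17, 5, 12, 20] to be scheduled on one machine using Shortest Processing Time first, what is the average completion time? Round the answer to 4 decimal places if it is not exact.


Sort jobs by processing time (SPT order): [5, 9, 12, 17, 18, 19, 20]
Compute completion times sequentially:
  Job 1: processing = 5, completes at 5
  Job 2: processing = 9, completes at 14
  Job 3: processing = 12, completes at 26
  Job 4: processing = 17, completes at 43
  Job 5: processing = 18, completes at 61
  Job 6: processing = 19, completes at 80
  Job 7: processing = 20, completes at 100
Sum of completion times = 329
Average completion time = 329/7 = 47.0

47.0


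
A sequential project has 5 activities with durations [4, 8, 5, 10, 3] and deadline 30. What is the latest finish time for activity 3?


LF(activity 3) = deadline - sum of successor durations
Successors: activities 4 through 5 with durations [10, 3]
Sum of successor durations = 13
LF = 30 - 13 = 17

17


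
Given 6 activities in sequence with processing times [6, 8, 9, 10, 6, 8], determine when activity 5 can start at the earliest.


Activity 5 starts after activities 1 through 4 complete.
Predecessor durations: [6, 8, 9, 10]
ES = 6 + 8 + 9 + 10 = 33

33


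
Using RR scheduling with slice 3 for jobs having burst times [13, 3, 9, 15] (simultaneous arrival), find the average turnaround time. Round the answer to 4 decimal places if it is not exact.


Time quantum = 3
Execution trace:
  J1 runs 3 units, time = 3
  J2 runs 3 units, time = 6
  J3 runs 3 units, time = 9
  J4 runs 3 units, time = 12
  J1 runs 3 units, time = 15
  J3 runs 3 units, time = 18
  J4 runs 3 units, time = 21
  J1 runs 3 units, time = 24
  J3 runs 3 units, time = 27
  J4 runs 3 units, time = 30
  J1 runs 3 units, time = 33
  J4 runs 3 units, time = 36
  J1 runs 1 units, time = 37
  J4 runs 3 units, time = 40
Finish times: [37, 6, 27, 40]
Average turnaround = 110/4 = 27.5

27.5


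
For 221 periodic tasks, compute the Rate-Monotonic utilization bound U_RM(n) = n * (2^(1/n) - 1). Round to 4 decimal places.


Compute 2^(1/221) = 1.0031413363
Subtract 1: 1.0031413363 - 1 = 0.0031413363
Multiply by n: 221 * 0.0031413363 = 0.6942353223
Round to 4 dp: 0.6942

0.6942


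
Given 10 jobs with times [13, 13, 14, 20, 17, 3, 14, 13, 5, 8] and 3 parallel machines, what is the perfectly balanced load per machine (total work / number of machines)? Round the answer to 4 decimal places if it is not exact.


Total processing time = 13 + 13 + 14 + 20 + 17 + 3 + 14 + 13 + 5 + 8 = 120
Number of machines = 3
Ideal balanced load = 120 / 3 = 40.0

40.0


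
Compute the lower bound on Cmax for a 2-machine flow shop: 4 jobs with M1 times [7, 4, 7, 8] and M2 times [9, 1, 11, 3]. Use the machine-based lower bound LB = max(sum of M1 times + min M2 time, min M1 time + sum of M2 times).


LB1 = sum(M1 times) + min(M2 times) = 26 + 1 = 27
LB2 = min(M1 times) + sum(M2 times) = 4 + 24 = 28
Lower bound = max(LB1, LB2) = max(27, 28) = 28

28


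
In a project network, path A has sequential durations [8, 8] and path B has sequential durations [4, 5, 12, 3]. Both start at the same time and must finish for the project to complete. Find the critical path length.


Path A total = 8 + 8 = 16
Path B total = 4 + 5 + 12 + 3 = 24
Critical path = longest path = max(16, 24) = 24

24


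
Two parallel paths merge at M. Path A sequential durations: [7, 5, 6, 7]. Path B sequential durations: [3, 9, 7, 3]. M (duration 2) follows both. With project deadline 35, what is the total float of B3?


Forward pass: ES(B3) = sum of predecessors on chain B = 12
EF = ES + duration = 12 + 7 = 19
Backward pass: LF(M) = deadline = 35; LS(M) = 35 - 2 = 33
LF(B3) = LS(M) - sum(successors on chain B) = 33 - 3 = 30
LS = LF - duration = 30 - 7 = 23
Total float = LS - ES = 23 - 12 = 11

11


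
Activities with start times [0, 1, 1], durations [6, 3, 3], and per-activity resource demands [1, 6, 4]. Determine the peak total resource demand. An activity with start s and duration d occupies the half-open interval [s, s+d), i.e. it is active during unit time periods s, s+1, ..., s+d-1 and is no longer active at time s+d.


Each activity i is active on [start_i, start_i + duration_i).
Compute total resource usage per time slot:
  t=0: active resources = [1], total = 1
  t=1: active resources = [1, 6, 4], total = 11
  t=2: active resources = [1, 6, 4], total = 11
  t=3: active resources = [1, 6, 4], total = 11
  t=4: active resources = [1], total = 1
  t=5: active resources = [1], total = 1
Peak resource demand = 11

11


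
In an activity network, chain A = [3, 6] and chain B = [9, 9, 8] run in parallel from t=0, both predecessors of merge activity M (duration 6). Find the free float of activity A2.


ES(A2) = sum of predecessors on chain A = 3
EF(A2) = ES + duration = 3 + 6 = 9
Successor of A2 is M. ES(M) = max(sum(A), sum(B)) = max(9, 26) = 26
Free float = ES(successor) - EF(current) = 26 - 9 = 17

17


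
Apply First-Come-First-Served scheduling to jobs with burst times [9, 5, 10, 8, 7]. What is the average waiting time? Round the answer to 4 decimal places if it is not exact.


FCFS order (as given): [9, 5, 10, 8, 7]
Waiting times:
  Job 1: wait = 0
  Job 2: wait = 9
  Job 3: wait = 14
  Job 4: wait = 24
  Job 5: wait = 32
Sum of waiting times = 79
Average waiting time = 79/5 = 15.8

15.8


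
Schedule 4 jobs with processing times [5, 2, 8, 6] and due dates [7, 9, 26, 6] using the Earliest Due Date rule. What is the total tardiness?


Sort by due date (EDD order): [(6, 6), (5, 7), (2, 9), (8, 26)]
Compute completion times and tardiness:
  Job 1: p=6, d=6, C=6, tardiness=max(0,6-6)=0
  Job 2: p=5, d=7, C=11, tardiness=max(0,11-7)=4
  Job 3: p=2, d=9, C=13, tardiness=max(0,13-9)=4
  Job 4: p=8, d=26, C=21, tardiness=max(0,21-26)=0
Total tardiness = 8

8


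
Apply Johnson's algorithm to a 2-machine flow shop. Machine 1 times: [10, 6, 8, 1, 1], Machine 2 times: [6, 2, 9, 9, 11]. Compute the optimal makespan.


Apply Johnson's rule:
  Group 1 (a <= b): [(4, 1, 9), (5, 1, 11), (3, 8, 9)]
  Group 2 (a > b): [(1, 10, 6), (2, 6, 2)]
Optimal job order: [4, 5, 3, 1, 2]
Schedule:
  Job 4: M1 done at 1, M2 done at 10
  Job 5: M1 done at 2, M2 done at 21
  Job 3: M1 done at 10, M2 done at 30
  Job 1: M1 done at 20, M2 done at 36
  Job 2: M1 done at 26, M2 done at 38
Makespan = 38

38


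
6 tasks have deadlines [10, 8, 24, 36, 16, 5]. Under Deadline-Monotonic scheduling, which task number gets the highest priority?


Sort tasks by relative deadline (ascending):
  Task 6: deadline = 5
  Task 2: deadline = 8
  Task 1: deadline = 10
  Task 5: deadline = 16
  Task 3: deadline = 24
  Task 4: deadline = 36
Priority order (highest first): [6, 2, 1, 5, 3, 4]
Highest priority task = 6

6


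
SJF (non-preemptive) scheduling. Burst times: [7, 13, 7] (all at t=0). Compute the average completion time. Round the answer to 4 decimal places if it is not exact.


SJF order (ascending): [7, 7, 13]
Completion times:
  Job 1: burst=7, C=7
  Job 2: burst=7, C=14
  Job 3: burst=13, C=27
Average completion = 48/3 = 16.0

16.0


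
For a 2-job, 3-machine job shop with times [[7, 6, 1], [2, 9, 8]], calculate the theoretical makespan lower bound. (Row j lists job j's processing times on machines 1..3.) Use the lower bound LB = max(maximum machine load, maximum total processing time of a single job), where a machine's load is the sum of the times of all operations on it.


Machine loads:
  Machine 1: 7 + 2 = 9
  Machine 2: 6 + 9 = 15
  Machine 3: 1 + 8 = 9
Max machine load = 15
Job totals:
  Job 1: 14
  Job 2: 19
Max job total = 19
Lower bound = max(15, 19) = 19

19


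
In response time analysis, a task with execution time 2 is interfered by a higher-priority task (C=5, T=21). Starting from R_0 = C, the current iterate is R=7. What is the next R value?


R_next = C + ceil(R_prev / T_hp) * C_hp
ceil(7 / 21) = ceil(0.3333) = 1
Interference = 1 * 5 = 5
R_next = 2 + 5 = 7
R_next = R_prev, so the iteration has converged (response time = 7).

7


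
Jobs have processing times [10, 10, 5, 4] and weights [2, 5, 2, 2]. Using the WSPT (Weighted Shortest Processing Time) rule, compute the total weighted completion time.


Compute p/w ratios and sort ascending (WSPT): [(10, 5), (4, 2), (5, 2), (10, 2)]
Compute weighted completion times:
  Job (p=10,w=5): C=10, w*C=5*10=50
  Job (p=4,w=2): C=14, w*C=2*14=28
  Job (p=5,w=2): C=19, w*C=2*19=38
  Job (p=10,w=2): C=29, w*C=2*29=58
Total weighted completion time = 174

174


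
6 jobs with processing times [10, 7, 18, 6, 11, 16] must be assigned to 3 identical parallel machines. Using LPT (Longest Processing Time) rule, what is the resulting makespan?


Sort jobs in decreasing order (LPT): [18, 16, 11, 10, 7, 6]
Assign each job to the least loaded machine:
  Machine 1: jobs [18, 6], load = 24
  Machine 2: jobs [16, 7], load = 23
  Machine 3: jobs [11, 10], load = 21
Makespan = max load = 24

24


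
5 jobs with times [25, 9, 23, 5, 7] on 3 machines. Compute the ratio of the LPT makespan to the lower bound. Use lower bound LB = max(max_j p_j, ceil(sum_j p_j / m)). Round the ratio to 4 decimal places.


LPT order: [25, 23, 9, 7, 5]
Machine loads after assignment: [25, 23, 21]
LPT makespan = 25
Lower bound = max(max_job, ceil(total/3)) = max(25, 23) = 25
Ratio = 25 / 25 = 1.0

1.0


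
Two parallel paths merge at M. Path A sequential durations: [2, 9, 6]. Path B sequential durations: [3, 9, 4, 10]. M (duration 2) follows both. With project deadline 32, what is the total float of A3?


Forward pass: ES(A3) = sum of predecessors on chain A = 11
EF = ES + duration = 11 + 6 = 17
Backward pass: LF(M) = deadline = 32; LS(M) = 32 - 2 = 30
LF(A3) = LS(M) - sum(successors on chain A) = 30 - 0 = 30
LS = LF - duration = 30 - 6 = 24
Total float = LS - ES = 24 - 11 = 13

13


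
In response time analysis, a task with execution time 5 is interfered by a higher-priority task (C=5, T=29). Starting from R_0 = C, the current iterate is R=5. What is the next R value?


R_next = C + ceil(R_prev / T_hp) * C_hp
ceil(5 / 29) = ceil(0.1724) = 1
Interference = 1 * 5 = 5
R_next = 5 + 5 = 10

10


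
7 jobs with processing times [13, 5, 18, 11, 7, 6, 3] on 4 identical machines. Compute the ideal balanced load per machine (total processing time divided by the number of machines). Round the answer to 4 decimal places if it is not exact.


Total processing time = 13 + 5 + 18 + 11 + 7 + 6 + 3 = 63
Number of machines = 4
Ideal balanced load = 63 / 4 = 15.75

15.75


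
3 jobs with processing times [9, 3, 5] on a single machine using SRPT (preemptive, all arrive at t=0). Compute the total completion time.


Since all jobs arrive at t=0, SRPT equals SPT ordering.
SPT order: [3, 5, 9]
Completion times:
  Job 1: p=3, C=3
  Job 2: p=5, C=8
  Job 3: p=9, C=17
Total completion time = 3 + 8 + 17 = 28

28


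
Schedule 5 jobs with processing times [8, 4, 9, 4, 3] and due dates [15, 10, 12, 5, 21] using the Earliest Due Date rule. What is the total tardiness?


Sort by due date (EDD order): [(4, 5), (4, 10), (9, 12), (8, 15), (3, 21)]
Compute completion times and tardiness:
  Job 1: p=4, d=5, C=4, tardiness=max(0,4-5)=0
  Job 2: p=4, d=10, C=8, tardiness=max(0,8-10)=0
  Job 3: p=9, d=12, C=17, tardiness=max(0,17-12)=5
  Job 4: p=8, d=15, C=25, tardiness=max(0,25-15)=10
  Job 5: p=3, d=21, C=28, tardiness=max(0,28-21)=7
Total tardiness = 22

22


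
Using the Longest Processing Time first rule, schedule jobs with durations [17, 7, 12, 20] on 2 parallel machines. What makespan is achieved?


Sort jobs in decreasing order (LPT): [20, 17, 12, 7]
Assign each job to the least loaded machine:
  Machine 1: jobs [20, 7], load = 27
  Machine 2: jobs [17, 12], load = 29
Makespan = max load = 29

29


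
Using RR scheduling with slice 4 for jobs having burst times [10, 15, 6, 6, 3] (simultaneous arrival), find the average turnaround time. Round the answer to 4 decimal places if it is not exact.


Time quantum = 4
Execution trace:
  J1 runs 4 units, time = 4
  J2 runs 4 units, time = 8
  J3 runs 4 units, time = 12
  J4 runs 4 units, time = 16
  J5 runs 3 units, time = 19
  J1 runs 4 units, time = 23
  J2 runs 4 units, time = 27
  J3 runs 2 units, time = 29
  J4 runs 2 units, time = 31
  J1 runs 2 units, time = 33
  J2 runs 4 units, time = 37
  J2 runs 3 units, time = 40
Finish times: [33, 40, 29, 31, 19]
Average turnaround = 152/5 = 30.4

30.4


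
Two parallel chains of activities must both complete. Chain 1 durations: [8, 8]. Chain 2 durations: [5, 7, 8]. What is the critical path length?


Path A total = 8 + 8 = 16
Path B total = 5 + 7 + 8 = 20
Critical path = longest path = max(16, 20) = 20

20


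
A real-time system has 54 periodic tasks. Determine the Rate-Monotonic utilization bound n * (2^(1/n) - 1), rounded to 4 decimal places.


Compute 2^(1/54) = 1.0129187947
Subtract 1: 1.0129187947 - 1 = 0.0129187947
Multiply by n: 54 * 0.0129187947 = 0.6976149138
Round to 4 dp: 0.6976

0.6976


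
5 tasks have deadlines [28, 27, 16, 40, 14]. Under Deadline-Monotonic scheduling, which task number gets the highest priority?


Sort tasks by relative deadline (ascending):
  Task 5: deadline = 14
  Task 3: deadline = 16
  Task 2: deadline = 27
  Task 1: deadline = 28
  Task 4: deadline = 40
Priority order (highest first): [5, 3, 2, 1, 4]
Highest priority task = 5

5


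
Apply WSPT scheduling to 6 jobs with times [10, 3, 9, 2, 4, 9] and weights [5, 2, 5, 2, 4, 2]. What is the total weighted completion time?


Compute p/w ratios and sort ascending (WSPT): [(2, 2), (4, 4), (3, 2), (9, 5), (10, 5), (9, 2)]
Compute weighted completion times:
  Job (p=2,w=2): C=2, w*C=2*2=4
  Job (p=4,w=4): C=6, w*C=4*6=24
  Job (p=3,w=2): C=9, w*C=2*9=18
  Job (p=9,w=5): C=18, w*C=5*18=90
  Job (p=10,w=5): C=28, w*C=5*28=140
  Job (p=9,w=2): C=37, w*C=2*37=74
Total weighted completion time = 350

350


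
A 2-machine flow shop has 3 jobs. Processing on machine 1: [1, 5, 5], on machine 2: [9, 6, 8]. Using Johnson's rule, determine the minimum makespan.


Apply Johnson's rule:
  Group 1 (a <= b): [(1, 1, 9), (2, 5, 6), (3, 5, 8)]
  Group 2 (a > b): []
Optimal job order: [1, 2, 3]
Schedule:
  Job 1: M1 done at 1, M2 done at 10
  Job 2: M1 done at 6, M2 done at 16
  Job 3: M1 done at 11, M2 done at 24
Makespan = 24

24


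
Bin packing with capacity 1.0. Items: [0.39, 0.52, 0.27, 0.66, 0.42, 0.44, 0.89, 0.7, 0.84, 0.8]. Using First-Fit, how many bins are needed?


Place items sequentially using First-Fit:
  Item 0.39 -> new Bin 1
  Item 0.52 -> Bin 1 (now 0.91)
  Item 0.27 -> new Bin 2
  Item 0.66 -> Bin 2 (now 0.93)
  Item 0.42 -> new Bin 3
  Item 0.44 -> Bin 3 (now 0.86)
  Item 0.89 -> new Bin 4
  Item 0.7 -> new Bin 5
  Item 0.84 -> new Bin 6
  Item 0.8 -> new Bin 7
Total bins used = 7

7


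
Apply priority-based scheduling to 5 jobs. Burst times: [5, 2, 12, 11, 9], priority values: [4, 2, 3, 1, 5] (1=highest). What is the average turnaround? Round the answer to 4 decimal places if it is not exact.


Sort by priority (ascending = highest first):
Order: [(1, 11), (2, 2), (3, 12), (4, 5), (5, 9)]
Completion times:
  Priority 1, burst=11, C=11
  Priority 2, burst=2, C=13
  Priority 3, burst=12, C=25
  Priority 4, burst=5, C=30
  Priority 5, burst=9, C=39
Average turnaround = 118/5 = 23.6

23.6


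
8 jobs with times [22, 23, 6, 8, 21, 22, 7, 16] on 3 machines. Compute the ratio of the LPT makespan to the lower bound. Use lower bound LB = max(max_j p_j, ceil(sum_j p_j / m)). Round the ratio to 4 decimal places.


LPT order: [23, 22, 22, 21, 16, 8, 7, 6]
Machine loads after assignment: [44, 43, 38]
LPT makespan = 44
Lower bound = max(max_job, ceil(total/3)) = max(23, 42) = 42
Ratio = 44 / 42 = 1.0476

1.0476


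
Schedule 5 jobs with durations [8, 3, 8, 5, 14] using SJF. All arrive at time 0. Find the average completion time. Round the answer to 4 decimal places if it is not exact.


SJF order (ascending): [3, 5, 8, 8, 14]
Completion times:
  Job 1: burst=3, C=3
  Job 2: burst=5, C=8
  Job 3: burst=8, C=16
  Job 4: burst=8, C=24
  Job 5: burst=14, C=38
Average completion = 89/5 = 17.8

17.8


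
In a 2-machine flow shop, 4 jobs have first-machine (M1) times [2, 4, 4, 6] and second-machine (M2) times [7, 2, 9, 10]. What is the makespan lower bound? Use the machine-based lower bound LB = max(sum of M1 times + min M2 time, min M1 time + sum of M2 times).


LB1 = sum(M1 times) + min(M2 times) = 16 + 2 = 18
LB2 = min(M1 times) + sum(M2 times) = 2 + 28 = 30
Lower bound = max(LB1, LB2) = max(18, 30) = 30

30


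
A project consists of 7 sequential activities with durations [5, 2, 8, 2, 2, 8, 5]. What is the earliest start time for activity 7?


Activity 7 starts after activities 1 through 6 complete.
Predecessor durations: [5, 2, 8, 2, 2, 8]
ES = 5 + 2 + 8 + 2 + 2 + 8 = 27

27


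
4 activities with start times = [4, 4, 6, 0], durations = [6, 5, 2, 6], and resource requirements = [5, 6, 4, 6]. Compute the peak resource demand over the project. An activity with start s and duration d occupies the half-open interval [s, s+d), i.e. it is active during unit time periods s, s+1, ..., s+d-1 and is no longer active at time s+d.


Each activity i is active on [start_i, start_i + duration_i).
Compute total resource usage per time slot:
  t=0: active resources = [6], total = 6
  t=1: active resources = [6], total = 6
  t=2: active resources = [6], total = 6
  t=3: active resources = [6], total = 6
  t=4: active resources = [5, 6, 6], total = 17
  t=5: active resources = [5, 6, 6], total = 17
  t=6: active resources = [5, 6, 4], total = 15
  t=7: active resources = [5, 6, 4], total = 15
  t=8: active resources = [5, 6], total = 11
  t=9: active resources = [5], total = 5
Peak resource demand = 17

17


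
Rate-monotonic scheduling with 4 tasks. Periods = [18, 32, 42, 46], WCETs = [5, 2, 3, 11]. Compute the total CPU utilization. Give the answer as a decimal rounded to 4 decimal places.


Compute individual utilizations (exact fractions):
  Task 1: C/T = 5/18 (approx. 0.2778)
  Task 2: C/T = 2/32 = 1/16 (approx. 0.0625)
  Task 3: C/T = 3/42 = 1/14 (approx. 0.0714)
  Task 4: C/T = 11/46 (approx. 0.2391)
Total utilization U = 5/18 + 1/16 + 1/14 + 11/46 = 15089/23184
Rounded to 4 decimal places: U = 0.6508
RM (Liu & Layland) bound for 4 tasks = 0.756828; compare with U = 15089/23184 (approx. 0.650837)
U <= bound, so schedulable by RM sufficient condition.

0.6508


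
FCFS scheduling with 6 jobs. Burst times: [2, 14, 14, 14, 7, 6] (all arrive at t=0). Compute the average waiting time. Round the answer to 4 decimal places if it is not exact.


FCFS order (as given): [2, 14, 14, 14, 7, 6]
Waiting times:
  Job 1: wait = 0
  Job 2: wait = 2
  Job 3: wait = 16
  Job 4: wait = 30
  Job 5: wait = 44
  Job 6: wait = 51
Sum of waiting times = 143
Average waiting time = 143/6 = 23.8333

23.8333


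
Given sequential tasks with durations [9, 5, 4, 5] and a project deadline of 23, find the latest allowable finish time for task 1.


LF(activity 1) = deadline - sum of successor durations
Successors: activities 2 through 4 with durations [5, 4, 5]
Sum of successor durations = 14
LF = 23 - 14 = 9

9
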